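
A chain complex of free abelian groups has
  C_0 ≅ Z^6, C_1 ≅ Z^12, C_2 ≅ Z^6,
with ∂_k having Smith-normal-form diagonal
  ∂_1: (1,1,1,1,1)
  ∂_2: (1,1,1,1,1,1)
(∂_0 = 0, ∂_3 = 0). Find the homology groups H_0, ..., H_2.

H_0 ≅ Z,  H_1 ≅ Z,  H_2 = 0.

H_0: b_0 = 6 − 0 − 5 = 1; torsion from ∂_1 factors > 1: none. So H_0 ≅ Z.
H_1: b_1 = 12 − 5 − 6 = 1; torsion from ∂_2 factors > 1: none. So H_1 ≅ Z.
H_2: b_2 = 6 − 6 − 0 = 0; torsion from ∂_3 factors > 1: none. So H_2 ≅ 0.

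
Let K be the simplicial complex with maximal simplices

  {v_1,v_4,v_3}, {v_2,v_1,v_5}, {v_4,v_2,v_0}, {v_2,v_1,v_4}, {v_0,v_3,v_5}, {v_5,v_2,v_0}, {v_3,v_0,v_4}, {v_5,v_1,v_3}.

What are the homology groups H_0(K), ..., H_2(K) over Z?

Fix the vertex order v_0 < v_1 < v_2 < v_3 < v_4 < v_5 and write every simplex with vertices in increasing order. Then dim K = 2 and the simplices of K are:

  0-simplices (6): [v_0], [v_1], [v_2], [v_3], [v_4], [v_5]
  1-simplices (12): [v_0,v_2], [v_0,v_3], [v_0,v_4], [v_0,v_5], [v_1,v_2], [v_1,v_3], [v_1,v_4], [v_1,v_5], [v_2,v_4], [v_2,v_5], [v_3,v_4], [v_3,v_5]
  2-simplices (8): [v_0,v_2,v_4], [v_0,v_2,v_5], [v_0,v_3,v_4], [v_0,v_3,v_5], [v_1,v_2,v_4], [v_1,v_2,v_5], [v_1,v_3,v_4], [v_1,v_3,v_5]

giving chain groups C_0 ≅ Z^6, C_1 ≅ Z^12, C_2 ≅ Z^8.

Boundary ∂_1: C_1 → C_0 is given by ∂[p,q] = [q] − [p].
The resulting 6×12 matrix has rank 5, and its Smith normal form has invariant factors (1,1,1,1,1).

Boundary ∂_2: C_2 → C_1 acts by ∂[p,q,r] = [q,r] − [p,r] + [p,q]. For instance
  ∂[v_0,v_3,v_5] = [v_3,v_5] − [v_0,v_5] + [v_0,v_3],
  ∂[v_1,v_2,v_5] = [v_2,v_5] − [v_1,v_5] + [v_1,v_2].
The resulting 12×8 matrix has rank 7, and its Smith normal form has invariant factors (1,1,1,1,1,1,1).

From H_k ≅ ker(∂_k) / im(∂_{k+1}) we obtain:

  H_0: rank C_0 − rank ∂_1 = 6 − 5 = 1, and the invariant factors of ∂_1 are all 1, so H_0 = Z.
  H_1: rank ker ∂_1 − rank ∂_2 = (12 − 5) − 7 = 0, and the invariant factors of ∂_2 are all 1, so H_1 = 0.
  H_2: rank ker ∂_2 − rank ∂_3 = (8 − 7) − 0 = 1, and there is no ∂_3, so H_2 = Z.

As a check, the Euler characteristic is 6 − 12 + 8 = 2, which agrees with 1 − 0 + 1 = 2.
(K is a triangulation of the 2-sphere S^2.)

H_0 = Z,  H_1 = 0,  H_2 = Z.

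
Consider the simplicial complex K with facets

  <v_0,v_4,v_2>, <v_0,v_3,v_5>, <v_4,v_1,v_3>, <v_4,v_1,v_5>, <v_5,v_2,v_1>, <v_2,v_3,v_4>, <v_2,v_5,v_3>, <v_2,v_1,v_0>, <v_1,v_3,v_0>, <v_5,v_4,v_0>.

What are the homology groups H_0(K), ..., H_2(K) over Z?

Take the total order v_0 < v_1 < v_2 < v_3 < v_4 < v_5 on the vertex set. Then K (dimension 2) consists of the simplices:

  0-simplices (6): [v_0], [v_1], [v_2], [v_3], [v_4], [v_5]
  1-simplices (15): (15 of them)
  2-simplices (10): [v_0,v_1,v_2], [v_0,v_1,v_3], [v_0,v_2,v_4], [v_0,v_3,v_5], [v_0,v_4,v_5], [v_1,v_2,v_5], [v_1,v_3,v_4], [v_1,v_4,v_5], [v_2,v_3,v_4], [v_2,v_3,v_5]

so the chain groups are C_0 ≅ Z^6, C_1 ≅ Z^15, C_2 ≅ Z^10.

∂_1: C_1 → C_0 sends each edge [p,q] (with p < q) to q − p. For instance
  ∂[v_0,v_2] = [v_2] − [v_0].
This gives a 6×15 integer matrix of rank 5; reducing to Smith normal form yields diagonal entries (1,1,1,1,1).

Boundary ∂_2: C_2 → C_1 acts by ∂[p,q,r] = [q,r] − [p,r] + [p,q]. For instance
  ∂[v_2,v_3,v_5] = [v_3,v_5] − [v_2,v_5] + [v_2,v_3],
  ∂[v_1,v_4,v_5] = [v_4,v_5] − [v_1,v_5] + [v_1,v_4].
As a 15×10 matrix over Z this has rank 10, with invariant factors (1,1,1,1,1,1,1,1,1,2).

From H_k ≅ ker(∂_k) / im(∂_{k+1}) we obtain:

  H_0: rank C_0 − rank ∂_1 = 6 − 5 = 1, and the invariant factors of ∂_1 are all 1, so H_0 ≅ Z.
  H_1: rank ker ∂_1 − rank ∂_2 = (15 − 5) − 10 = 0, and ∂_2 has invariant factor 2 > 1, so H_1 ≅ Z/2.
  H_2: rank ker ∂_2 − rank ∂_3 = (10 − 10) − 0 = 0, and there is no ∂_3, so H_2 ≅ 0.

H_0 ≅ Z,  H_1 ≅ Z/2,  H_2 = 0.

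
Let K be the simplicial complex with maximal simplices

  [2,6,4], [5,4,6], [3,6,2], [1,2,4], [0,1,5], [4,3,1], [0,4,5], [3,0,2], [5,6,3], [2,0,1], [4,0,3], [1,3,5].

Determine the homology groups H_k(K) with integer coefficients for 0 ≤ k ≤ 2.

Fix the vertex order 0 < 1 < 2 < 3 < 4 < 5 < 6 and write every simplex with vertices in increasing order. Then dim K = 2 and the simplices of K are:

  0-simplices (7): [0], [1], [2], [3], [4], [5], [6]
  1-simplices (18): [0,1], [0,2], [0,3], [0,4], [0,5], [1,2], [1,3], [1,4], [1,5], [2,3], [2,4], [2,6], [3,4], [3,5], [3,6], [4,5], [4,6], [5,6]
  2-simplices (12): [0,1,2], [0,1,5], [0,2,3], [0,3,4], [0,4,5], [1,2,4], [1,3,4], [1,3,5], [2,3,6], [2,4,6], [3,5,6], [4,5,6]

giving chain groups C_0 ≅ Z^7, C_1 ≅ Z^18, C_2 ≅ Z^12.

Boundary ∂_1: C_1 → C_0 is given by ∂[p,q] = [q] − [p].
The resulting 7×18 matrix has rank 6, and its Smith normal form has invariant factors (1,1,1,1,1,1).

∂_2: C_2 → C_1 maps a triangle to the signed sum of its edges. For instance
  ∂[0,1,5] = [1,5] − [0,5] + [0,1],
  ∂[2,3,6] = [3,6] − [2,6] + [2,3].
The resulting 18×12 matrix has rank 12, and its Smith normal form has invariant factors (1,1,1,1,1,1,1,1,1,1,1,2).

Computing H_k = (kernel of ∂_k) / (image of ∂_{k+1}):

  H_0: rank C_0 − rank ∂_1 = 7 − 6 = 1, and the invariant factors of ∂_1 are all 1, so H_0 ≅ Z.
  H_1: rank ker ∂_1 − rank ∂_2 = (18 − 6) − 12 = 0, and ∂_2 has invariant factor 2 > 1, so H_1 ≅ Z_2.
  H_2: rank ker ∂_2 − rank ∂_3 = (12 − 12) − 0 = 0, and there is no ∂_3, so H_2 ≅ 0.

As a check, the Euler characteristic is 7 − 18 + 12 = 1, which agrees with 1 − 0 + 0 = 1.
(K is a triangulation of the real projective plane RP^2.)

H_0 ≅ Z,  H_1 ≅ Z_2,  H_2 = 0.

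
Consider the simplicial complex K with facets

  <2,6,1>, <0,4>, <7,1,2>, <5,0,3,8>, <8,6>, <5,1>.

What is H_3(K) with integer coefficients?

Order the vertices as 0 < 1 < 2 < 3 < 4 < 5 < 6 < 7 < 8. Listing each simplex with vertices in this order, K has dimension 3 with simplices:

  0-simplices (9): [0], [1], [2], [3], [4], [5], [6], [7], [8]
  1-simplices (14): [0,3], [0,4], [0,5], [0,8], [1,2], [1,5], [1,6], [1,7], [2,6], [2,7], [3,5], [3,8], [5,8], [6,8]
  2-simplices (6): [0,3,5], [0,3,8], [0,5,8], [1,2,6], [1,2,7], [3,5,8]
  3-simplices (1): [0,3,5,8]

Hence C_0 ≅ Z^9, C_1 ≅ Z^14, C_2 ≅ Z^6, C_3 ≅ Z^1.

∂_1: C_1 → C_0 is given by ∂[p,q] = [q] − [p].
The resulting 9×14 matrix has rank 8, and its Smith normal form has invariant factors (1,1,1,1,1,1,1,1).

Boundary ∂_2: C_2 → C_1 acts by ∂[p,q,r] = [q,r] − [p,r] + [p,q]. For instance
  ∂[1,2,6] = [2,6] − [1,6] + [1,2],
  ∂[0,3,8] = [3,8] − [0,8] + [0,3].
As a 14×6 matrix over Z this has rank 5, with invariant factors (1,1,1,1,1).

Boundary ∂_3: C_3 → C_2 sends each 3-simplex σ to the alternating sum Σ_i (−1)^i (σ with its i-th vertex removed). For instance
  ∂[0,3,5,8] = [3,5,8] − [0,5,8] + [0,3,8] − [0,3,5].
This gives a 6×1 integer matrix of rank 1; reducing to Smith normal form yields diagonal entries (1).

Computing H_k = (kernel of ∂_k) / (image of ∂_{k+1}):

  H_3: rank ker ∂_3 − rank ∂_4 = (1 − 1) − 0 = 0, and there is no ∂_4, so H_3 ≅ 0.

H_3 ≅ 0.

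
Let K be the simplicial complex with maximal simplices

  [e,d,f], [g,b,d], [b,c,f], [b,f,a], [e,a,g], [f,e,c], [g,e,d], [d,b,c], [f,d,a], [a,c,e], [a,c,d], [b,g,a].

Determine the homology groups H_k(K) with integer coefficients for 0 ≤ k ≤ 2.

H_0 ≅ Z,  H_1 ≅ Z/2,  H_2 = 0.

K has 7 vertices, 18 edges, 12 triangles.
rank ∂_0 = 0, rank ∂_1 = 6 ⇒ b_0 = 7 − 0 − 6 = 1; all invariant factors of ∂_1 are 1 so no torsion. So H_0 = Z.
rank ∂_1 = 6, rank ∂_2 = 12 ⇒ b_1 = 18 − 6 − 12 = 0; ∂_2 has invariant factor(s) [2] giving torsion. So H_1 = Z/2.
rank ∂_2 = 12, rank ∂_3 = 0 ⇒ b_2 = 12 − 12 − 0 = 0. So H_2 = 0.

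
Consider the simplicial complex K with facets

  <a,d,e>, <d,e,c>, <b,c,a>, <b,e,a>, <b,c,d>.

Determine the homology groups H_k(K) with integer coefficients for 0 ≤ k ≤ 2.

H_0 = Z,  H_1 = Z,  H_2 = 0.

Fix the vertex order a < b < c < d < e and write every simplex with vertices in increasing order. Then dim K = 2 and the simplices of K are:

  0-simplices (5): a, b, c, d, e
  1-simplices (10): ab, ac, ad, ae, bc, bd, be, cd, ce, de
  2-simplices (5): abc, abe, ade, bcd, cde

so the chain groups are C_0 ≅ Z^5, C_1 ≅ Z^10, C_2 ≅ Z^5.

Boundary ∂_1: C_1 → C_0 is given by ∂[p,q] = [q] − [p].
As a 5×10 matrix over Z this has rank 4, with invariant factors (1,1,1,1).

∂_2: C_2 → C_1 sends each 2-simplex [p,q,r] to [q,r] − [p,r] + [p,q]. For instance
  ∂ade = de − ae + ad,
  ∂bcd = cd − bd + bc.
The resulting 10×5 matrix has rank 5, and its Smith normal form has invariant factors (1,1,1,1,1).

Now H_k = ker ∂_k / im ∂_{k+1}, so:

  H_0: rank C_0 − rank ∂_1 = 5 − 4 = 1, and the invariant factors of ∂_1 are all 1, so H_0 = Z.
  H_1: rank ker ∂_1 − rank ∂_2 = (10 − 4) − 5 = 1, and the invariant factors of ∂_2 are all 1, so H_1 = Z.
  H_2: rank ker ∂_2 − rank ∂_3 = (5 − 5) − 0 = 0, and there is no ∂_3, so H_2 = 0.

(K is a triangulation of the Möbius band.)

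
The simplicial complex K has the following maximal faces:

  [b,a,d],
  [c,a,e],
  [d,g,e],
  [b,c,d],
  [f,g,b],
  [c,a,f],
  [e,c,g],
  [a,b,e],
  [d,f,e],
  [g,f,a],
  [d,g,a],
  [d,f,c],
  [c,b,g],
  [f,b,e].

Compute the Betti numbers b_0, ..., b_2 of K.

b_0 = 1, b_1 = 2, b_2 = 1.

Take the total order a < b < c < d < e < f < g on the vertex set. Then K (dimension 2) consists of the simplices:

  0-simplices (7): a, b, c, d, e, f, g
  1-simplices (21): ab, ac, ad, ae, af, ag, bc, bd, be, bf, bg, cd, ce, cf, cg, de, df, dg, ef, eg, fg
  2-simplices (14): abd, abe, ace, acf, adg, afg, bcd, bcg, bef, bfg, cdf, ceg, def, deg

so the chain groups are C_0 ≅ Z^7, C_1 ≅ Z^21, C_2 ≅ Z^14.

The boundary map ∂_1: C_1 → C_0 maps an edge to its endpoints' difference, ∂[p,q] = q − p. For instance
  ∂ef = f − e.
As a 7×21 matrix over Z this has rank 6, with invariant factors (1,1,1,1,1,1).

∂_2: C_2 → C_1 sends each 2-simplex [p,q,r] to [q,r] − [p,r] + [p,q]. For instance
  ∂afg = fg − ag + af,
  ∂adg = dg − ag + ad.
This gives a 21×14 integer matrix of rank 13; reducing to Smith normal form yields diagonal entries (1,1,1,1,1,1,1,1,1,1,1,1,1).

Reading off H_k = ker ∂_k / im ∂_{k+1}:

  H_0: rank C_0 − rank ∂_1 = 7 − 6 = 1, and the invariant factors of ∂_1 are all 1, so H_0 = Z.
  H_1: rank ker ∂_1 − rank ∂_2 = (21 − 6) − 13 = 2, and the invariant factors of ∂_2 are all 1, so H_1 = Z^2.
  H_2: rank ker ∂_2 − rank ∂_3 = (14 − 13) − 0 = 1, and there is no ∂_3, so H_2 = Z.

Hence the Betti numbers are b_0 = 1, b_1 = 2, b_2 = 1.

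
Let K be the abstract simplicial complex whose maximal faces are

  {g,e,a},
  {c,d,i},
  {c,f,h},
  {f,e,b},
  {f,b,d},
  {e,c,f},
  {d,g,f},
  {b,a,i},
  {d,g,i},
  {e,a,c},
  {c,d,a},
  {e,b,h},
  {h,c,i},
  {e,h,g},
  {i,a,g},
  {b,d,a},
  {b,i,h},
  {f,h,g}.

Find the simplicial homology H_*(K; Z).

Take the total order a < b < c < d < e < f < g < h < i on the vertex set. Then K (dimension 2) consists of the simplices:

  0-simplices (9): a, b, c, d, e, f, g, h, i
  1-simplices (27): ab, ac, ad, ae, ag, ai, bd, be, bf, bh, bi, cd, ce, cf, ch, ci, df, dg, di, ef, eg, eh, fg, fh, gh, gi, hi
  2-simplices (18): abd, abi, acd, ace, aeg, agi, bdf, bef, beh, bhi, cdi, cef, cfh, chi, dfg, dgi, egh, fgh

so the chain groups are C_0 ≅ Z^9, C_1 ≅ Z^27, C_2 ≅ Z^18.

The boundary map ∂_1: C_1 → C_0 is given by ∂[p,q] = [q] − [p]. For instance
  ∂eg = g − e.
The resulting 9×27 matrix has rank 8, and its Smith normal form has invariant factors (1,1,1,1,1,1,1,1).

∂_2: C_2 → C_1 sends each 2-simplex [p,q,r] to [q,r] − [p,r] + [p,q]. For instance
  ∂dfg = fg − dg + df,
  ∂egh = gh − eh + eg.
This gives a 27×18 integer matrix of rank 18; reducing to Smith normal form yields diagonal entries (1,1,1,1,1,1,1,1,1,1,1,1,1,1,1,1,1,2).

From H_k ≅ ker(∂_k) / im(∂_{k+1}) we obtain:

  H_0: rank C_0 − rank ∂_1 = 9 − 8 = 1, and the invariant factors of ∂_1 are all 1, so H_0 = Z.
  H_1: rank ker ∂_1 − rank ∂_2 = (27 − 8) − 18 = 1, and ∂_2 has invariant factor 2 > 1, so H_1 = Z × Z/2.
  H_2: rank ker ∂_2 − rank ∂_3 = (18 − 18) − 0 = 0, and there is no ∂_3, so H_2 = 0.

H_0 = Z,  H_1 = Z × Z/2,  H_2 = 0.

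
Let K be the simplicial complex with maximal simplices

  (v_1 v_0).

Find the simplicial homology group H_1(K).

H_1 ≅ 0.

K has 2 vertices, 1 edge.
rank ∂_1 = 1, rank ∂_2 = 0 ⇒ b_1 = 1 − 1 − 0 = 0. So H_1 ≅ 0.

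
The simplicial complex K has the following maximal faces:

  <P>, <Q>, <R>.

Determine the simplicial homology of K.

Fix the vertex order P < Q < R and write every simplex with vertices in increasing order. Then dim K = 0 and the simplices of K are:

  0-simplices (3): P, Q, R

Hence C_0 ≅ Z^3.

Computing H_k = (kernel of ∂_k) / (image of ∂_{k+1}):

  H_0: rank C_0 − rank ∂_1 = 3 − 0 = 3, and there is no ∂_1, so H_0 = Z^3.

H_0 ≅ Z^3.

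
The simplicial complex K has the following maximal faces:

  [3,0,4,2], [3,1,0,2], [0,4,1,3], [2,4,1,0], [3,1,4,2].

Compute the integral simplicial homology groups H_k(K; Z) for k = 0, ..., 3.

H_0 = Z,  H_1 = 0,  H_2 = 0,  H_3 = Z.

Fix the vertex order 0 < 1 < 2 < 3 < 4 and write every simplex with vertices in increasing order. Then dim K = 3 and the simplices of K are:

  0-simplices (5): [0], [1], [2], [3], [4]
  1-simplices (10): [0,1], [0,2], [0,3], [0,4], [1,2], [1,3], [1,4], [2,3], [2,4], [3,4]
  2-simplices (10): [0,1,2], [0,1,3], [0,1,4], [0,2,3], [0,2,4], [0,3,4], [1,2,3], [1,2,4], [1,3,4], [2,3,4]
  3-simplices (5): [0,1,2,3], [0,1,2,4], [0,1,3,4], [0,2,3,4], [1,2,3,4]

Hence C_0 ≅ Z^5, C_1 ≅ Z^10, C_2 ≅ Z^10, C_3 ≅ Z^5.

The boundary map ∂_1: C_1 → C_0 maps an edge to its endpoints' difference, ∂[p,q] = q − p.
The resulting 5×10 matrix has rank 4, and its Smith normal form has invariant factors (1,1,1,1).

Boundary ∂_2: C_2 → C_1 acts by ∂[p,q,r] = [q,r] − [p,r] + [p,q]. For instance
  ∂[1,3,4] = [3,4] − [1,4] + [1,3],
  ∂[0,1,2] = [1,2] − [0,2] + [0,1].
As a 10×10 matrix over Z this has rank 6, with invariant factors (1,1,1,1,1,1).

The boundary map ∂_3: C_3 → C_2 sends each 3-simplex σ to the alternating sum Σ_i (−1)^i (σ with its i-th vertex removed). For instance
  ∂[1,2,3,4] = [2,3,4] − [1,3,4] + [1,2,4] − [1,2,3],
  ∂[0,1,2,4] = [1,2,4] − [0,2,4] + [0,1,4] − [0,1,2].
As a 10×5 matrix over Z this has rank 4, with invariant factors (1,1,1,1).

From H_k ≅ ker(∂_k) / im(∂_{k+1}) we obtain:

  H_0: rank C_0 − rank ∂_1 = 5 − 4 = 1, and the invariant factors of ∂_1 are all 1, so H_0 = Z.
  H_1: rank ker ∂_1 − rank ∂_2 = (10 − 4) − 6 = 0, and the invariant factors of ∂_2 are all 1, so H_1 = 0.
  H_2: rank ker ∂_2 − rank ∂_3 = (10 − 6) − 4 = 0, and the invariant factors of ∂_3 are all 1, so H_2 = 0.
  H_3: rank ker ∂_3 − rank ∂_4 = (5 − 4) − 0 = 1, and there is no ∂_4, so H_3 = Z.

(K is a triangulation of the 3-sphere S^3.)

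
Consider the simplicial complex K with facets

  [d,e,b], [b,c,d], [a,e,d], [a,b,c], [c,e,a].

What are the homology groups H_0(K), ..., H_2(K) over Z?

Take the total order a < b < c < d < e on the vertex set. Then K (dimension 2) consists of the simplices:

  0-simplices (5): a, b, c, d, e
  1-simplices (10): ab, ac, ad, ae, bc, bd, be, cd, ce, de
  2-simplices (5): abc, ace, ade, bcd, bde

so the chain groups are C_0 ≅ Z^5, C_1 ≅ Z^10, C_2 ≅ Z^5.

The boundary map ∂_1: C_1 → C_0 is given by ∂[p,q] = [q] − [p]. For instance
  ∂ae = e − a.
This gives a 5×10 integer matrix of rank 4; reducing to Smith normal form yields diagonal entries (1,1,1,1).

Boundary ∂_2: C_2 → C_1 sends each 2-simplex [p,q,r] to [q,r] − [p,r] + [p,q]. For instance
  ∂ade = de − ae + ad,
  ∂bde = de − be + bd.
The 10×5 boundary matrix has rank 5 and Smith normal form diag(1,1,1,1,1).

Computing H_k = (kernel of ∂_k) / (image of ∂_{k+1}):

  H_0: rank C_0 − rank ∂_1 = 5 − 4 = 1, and the invariant factors of ∂_1 are all 1, so H_0 ≅ Z.
  H_1: rank ker ∂_1 − rank ∂_2 = (10 − 4) − 5 = 1, and the invariant factors of ∂_2 are all 1, so H_1 ≅ Z.
  H_2: rank ker ∂_2 − rank ∂_3 = (5 − 5) − 0 = 0, and there is no ∂_3, so H_2 ≅ 0.

As a check, the Euler characteristic is 5 − 10 + 5 = 0, which agrees with 1 − 1 + 0 = 0.

H_0 = Z,  H_1 = Z,  H_2 = 0.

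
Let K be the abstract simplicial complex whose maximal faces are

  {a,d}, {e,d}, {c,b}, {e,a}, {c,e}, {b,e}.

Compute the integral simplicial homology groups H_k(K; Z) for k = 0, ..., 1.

H_0 = Z,  H_1 = Z^2.

Order the vertices as a < b < c < d < e. Listing each simplex with vertices in this order, K has dimension 1 with simplices:

  0-simplices (5): a, b, c, d, e
  1-simplices (6): ad, ae, bc, be, ce, de

Hence C_0 ≅ Z^5, C_1 ≅ Z^6.

The boundary map ∂_1: C_1 → C_0 maps an edge to its endpoints' difference, ∂[p,q] = q − p. For instance
  ∂de = e − d.
This gives a 5×6 integer matrix of rank 4; reducing to Smith normal form yields diagonal entries (1,1,1,1).

From H_k ≅ ker(∂_k) / im(∂_{k+1}) we obtain:

  H_0: rank C_0 − rank ∂_1 = 5 − 4 = 1, and the invariant factors of ∂_1 are all 1, so H_0 = Z.
  H_1: rank ker ∂_1 − rank ∂_2 = (6 − 4) − 0 = 2, and there is no ∂_2, so H_1 = Z^2.

As a check, the Euler characteristic is 5 − 6 = -1, which agrees with 1 − 2 = -1.
(K is a triangulation of a wedge of 2 circles.)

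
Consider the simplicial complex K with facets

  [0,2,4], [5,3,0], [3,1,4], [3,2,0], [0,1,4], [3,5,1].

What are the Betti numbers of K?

b_0 = 1, b_1 = 1, b_2 = 0.

Take the total order 0 < 1 < 2 < 3 < 4 < 5 on the vertex set. Then K (dimension 2) consists of the simplices:

  0-simplices (6): [0], [1], [2], [3], [4], [5]
  1-simplices (12): [0,1], [0,2], [0,3], [0,4], [0,5], [1,3], [1,4], [1,5], [2,3], [2,4], [3,4], [3,5]
  2-simplices (6): [0,1,4], [0,2,3], [0,2,4], [0,3,5], [1,3,4], [1,3,5]

giving chain groups C_0 ≅ Z^6, C_1 ≅ Z^12, C_2 ≅ Z^6.

Boundary ∂_1: C_1 → C_0 sends each edge [p,q] (with p < q) to q − p. For instance
  ∂[2,3] = [3] − [2].
The resulting 6×12 matrix has rank 5, and its Smith normal form has invariant factors (1,1,1,1,1).

The boundary map ∂_2: C_2 → C_1 maps a triangle to the signed sum of its edges. For instance
  ∂[1,3,4] = [3,4] − [1,4] + [1,3],
  ∂[0,1,4] = [1,4] − [0,4] + [0,1].
As a 12×6 matrix over Z this has rank 6, with invariant factors (1,1,1,1,1,1).

Computing H_k = (kernel of ∂_k) / (image of ∂_{k+1}):

  H_0: rank C_0 − rank ∂_1 = 6 − 5 = 1, and the invariant factors of ∂_1 are all 1, so H_0 ≅ Z.
  H_1: rank ker ∂_1 − rank ∂_2 = (12 − 5) − 6 = 1, and the invariant factors of ∂_2 are all 1, so H_1 ≅ Z.
  H_2: rank ker ∂_2 − rank ∂_3 = (6 − 6) − 0 = 0, and there is no ∂_3, so H_2 ≅ 0.

As a check, the Euler characteristic is 6 − 12 + 6 = 0, which agrees with 1 − 1 + 0 = 0.

Hence the Betti numbers are b_0 = 1, b_1 = 1, b_2 = 0.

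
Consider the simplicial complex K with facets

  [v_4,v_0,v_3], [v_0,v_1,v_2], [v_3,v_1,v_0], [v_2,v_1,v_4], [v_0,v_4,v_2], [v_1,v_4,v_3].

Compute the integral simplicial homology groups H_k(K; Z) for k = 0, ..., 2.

H_0 = Z,  H_1 = 0,  H_2 = Z.

We work with the vertex ordering v_0 < v_1 < v_2 < v_3 < v_4. The simplices of K, each written with vertices in increasing order, are:

  0-simplices (5): [v_0], [v_1], [v_2], [v_3], [v_4]
  1-simplices (9): [v_0,v_1], [v_0,v_2], [v_0,v_3], [v_0,v_4], [v_1,v_2], [v_1,v_3], [v_1,v_4], [v_2,v_4], [v_3,v_4]
  2-simplices (6): [v_0,v_1,v_2], [v_0,v_1,v_3], [v_0,v_2,v_4], [v_0,v_3,v_4], [v_1,v_2,v_4], [v_1,v_3,v_4]

Hence C_0 ≅ Z^5, C_1 ≅ Z^9, C_2 ≅ Z^6.

Boundary ∂_1: C_1 → C_0 maps an edge to its endpoints' difference, ∂[p,q] = q − p.
As a 5×9 matrix over Z this has rank 4, with invariant factors (1,1,1,1).

The boundary map ∂_2: C_2 → C_1 maps a triangle to the signed sum of its edges. For instance
  ∂[v_0,v_1,v_2] = [v_1,v_2] − [v_0,v_2] + [v_0,v_1],
  ∂[v_0,v_3,v_4] = [v_3,v_4] − [v_0,v_4] + [v_0,v_3].
This gives a 9×6 integer matrix of rank 5; reducing to Smith normal form yields diagonal entries (1,1,1,1,1).

Now H_k = ker ∂_k / im ∂_{k+1}, so:

  H_0: rank C_0 − rank ∂_1 = 5 − 4 = 1, and the invariant factors of ∂_1 are all 1, so H_0 = Z.
  H_1: rank ker ∂_1 − rank ∂_2 = (9 − 4) − 5 = 0, and the invariant factors of ∂_2 are all 1, so H_1 = 0.
  H_2: rank ker ∂_2 − rank ∂_3 = (6 − 5) − 0 = 1, and there is no ∂_3, so H_2 = Z.

As a check, the Euler characteristic is 5 − 9 + 6 = 2, which agrees with 1 − 0 + 1 = 2.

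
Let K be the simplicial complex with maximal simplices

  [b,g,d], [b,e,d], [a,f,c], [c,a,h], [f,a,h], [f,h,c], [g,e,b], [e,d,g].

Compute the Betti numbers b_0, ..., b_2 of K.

b_0 = 2, b_1 = 0, b_2 = 2.

We work with the vertex ordering a < b < c < d < e < f < g < h. The simplices of K, each written with vertices in increasing order, are:

  0-simplices (8): a, b, c, d, e, f, g, h
  1-simplices (12): ac, af, ah, bd, be, bg, cf, ch, de, dg, eg, fh
  2-simplices (8): acf, ach, afh, bde, bdg, beg, cfh, deg

giving chain groups C_0 ≅ Z^8, C_1 ≅ Z^12, C_2 ≅ Z^8.

The boundary map ∂_1: C_1 → C_0 is given by ∂[p,q] = [q] − [p]. For instance
  ∂ah = h − a.
As a 8×12 matrix over Z this has rank 6, with invariant factors (1,1,1,1,1,1).

∂_2: C_2 → C_1 sends each 2-simplex [p,q,r] to [q,r] − [p,r] + [p,q]. For instance
  ∂deg = eg − dg + de,
  ∂bdg = dg − bg + bd.
As a 12×8 matrix over Z this has rank 6, with invariant factors (1,1,1,1,1,1).

Computing H_k = (kernel of ∂_k) / (image of ∂_{k+1}):

  H_0: rank C_0 − rank ∂_1 = 8 − 6 = 2, and the invariant factors of ∂_1 are all 1, so H_0 = Z^2.
  H_1: rank ker ∂_1 − rank ∂_2 = (12 − 6) − 6 = 0, and the invariant factors of ∂_2 are all 1, so H_1 = 0.
  H_2: rank ker ∂_2 − rank ∂_3 = (8 − 6) − 0 = 2, and there is no ∂_3, so H_2 = Z^2.

(K is a triangulation of the disjoint union of the 2-sphere S^2 and the 2-sphere S^2.)

Hence the Betti numbers are b_0 = 2, b_1 = 0, b_2 = 2.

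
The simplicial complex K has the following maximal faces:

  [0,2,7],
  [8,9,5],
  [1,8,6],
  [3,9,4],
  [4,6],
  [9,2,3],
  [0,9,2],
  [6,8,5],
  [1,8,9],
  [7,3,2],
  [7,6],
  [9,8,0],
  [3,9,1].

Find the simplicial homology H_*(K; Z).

Order the vertices as 0 < 1 < 2 < 3 < 4 < 5 < 6 < 7 < 8 < 9. Listing each simplex with vertices in this order, K has dimension 2 with simplices:

  0-simplices (10): [0], [1], [2], [3], [4], [5], [6], [7], [8], [9]
  1-simplices (22): [0,2], [0,7], [0,8], [0,9], [1,3], [1,6], [1,8], [1,9], [2,3], [2,7], [2,9], [3,4], [3,7], [3,9], [4,6], [4,9], [5,6], [5,8], [5,9], [6,7], [6,8], [8,9]
  2-simplices (11): [0,2,7], [0,2,9], [0,8,9], [1,3,9], [1,6,8], [1,8,9], [2,3,7], [2,3,9], [3,4,9], [5,6,8], [5,8,9]

so the chain groups are C_0 ≅ Z^10, C_1 ≅ Z^22, C_2 ≅ Z^11.

∂_1: C_1 → C_0 sends each edge [p,q] (with p < q) to q − p. For instance
  ∂[1,9] = [9] − [1].
This gives a 10×22 integer matrix of rank 9; reducing to Smith normal form yields diagonal entries (1,1,1,1,1,1,1,1,1).

The boundary map ∂_2: C_2 → C_1 maps a triangle to the signed sum of its edges. For instance
  ∂[2,3,9] = [3,9] − [2,9] + [2,3],
  ∂[5,6,8] = [6,8] − [5,8] + [5,6].
As a 22×11 matrix over Z this has rank 11, with invariant factors (1,1,1,1,1,1,1,1,1,1,1).

Reading off H_k = ker ∂_k / im ∂_{k+1}:

  H_0: rank C_0 − rank ∂_1 = 10 − 9 = 1, and the invariant factors of ∂_1 are all 1, so H_0 = Z.
  H_1: rank ker ∂_1 − rank ∂_2 = (22 − 9) − 11 = 2, and the invariant factors of ∂_2 are all 1, so H_1 = Z^2.
  H_2: rank ker ∂_2 − rank ∂_3 = (11 − 11) − 0 = 0, and there is no ∂_3, so H_2 = 0.

As a check, the Euler characteristic is 10 − 22 + 11 = -1, which agrees with 1 − 2 + 0 = -1.

H_0 ≅ Z,  H_1 ≅ Z^2,  H_2 = 0.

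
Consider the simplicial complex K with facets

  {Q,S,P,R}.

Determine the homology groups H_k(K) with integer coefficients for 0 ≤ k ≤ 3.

H_0 = Z,  H_1 = 0,  H_2 = 0,  H_3 = 0.

Order the vertices as P < Q < R < S. Listing each simplex with vertices in this order, K has dimension 3 with simplices:

  0-simplices (4): P, Q, R, S
  1-simplices (6): PQ, PR, PS, QR, QS, RS
  2-simplices (4): PQR, PQS, PRS, QRS
  3-simplices (1): PQRS

giving chain groups C_0 ≅ Z^4, C_1 ≅ Z^6, C_2 ≅ Z^4, C_3 ≅ Z^1.

∂_1: C_1 → C_0 maps an edge to its endpoints' difference, ∂[p,q] = q − p. For instance
  ∂PR = R − P.
This gives a 4×6 integer matrix of rank 3; reducing to Smith normal form yields diagonal entries (1,1,1).

Boundary ∂_2: C_2 → C_1 maps a triangle to the signed sum of its edges. For instance
  ∂PQR = QR − PR + PQ,
  ∂PRS = RS − PS + PR.
The 6×4 boundary matrix has rank 3 and Smith normal form diag(1,1,1).

Boundary ∂_3: C_3 → C_2 sends each 3-simplex σ to the alternating sum Σ_i (−1)^i (σ with its i-th vertex removed). For instance
  ∂PQRS = QRS − PRS + PQS − PQR.
This gives a 4×1 integer matrix of rank 1; reducing to Smith normal form yields diagonal entries (1).

Computing H_k = (kernel of ∂_k) / (image of ∂_{k+1}):

  H_0: rank C_0 − rank ∂_1 = 4 − 3 = 1, and the invariant factors of ∂_1 are all 1, so H_0 = Z.
  H_1: rank ker ∂_1 − rank ∂_2 = (6 − 3) − 3 = 0, and the invariant factors of ∂_2 are all 1, so H_1 = 0.
  H_2: rank ker ∂_2 − rank ∂_3 = (4 − 3) − 1 = 0, and the invariant factors of ∂_3 are all 1, so H_2 = 0.
  H_3: rank ker ∂_3 − rank ∂_4 = (1 − 1) − 0 = 0, and there is no ∂_4, so H_3 = 0.

As a check, the Euler characteristic is 4 − 6 + 4 − 1 = 1, which agrees with 1 − 0 + 0 − 0 = 1.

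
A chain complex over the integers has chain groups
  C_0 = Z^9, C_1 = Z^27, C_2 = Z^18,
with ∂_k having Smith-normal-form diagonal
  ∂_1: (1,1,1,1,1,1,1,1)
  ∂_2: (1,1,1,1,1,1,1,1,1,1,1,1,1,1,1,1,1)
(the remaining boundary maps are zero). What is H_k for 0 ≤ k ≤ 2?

H_0 ≅ Z,  H_1 ≅ Z^2,  H_2 ≅ Z.

H_0: b_0 = 9 − 0 − 8 = 1; torsion from ∂_1 factors > 1: none. So H_0 ≅ Z.
H_1: b_1 = 27 − 8 − 17 = 2; torsion from ∂_2 factors > 1: none. So H_1 ≅ Z^2.
H_2: b_2 = 18 − 17 − 0 = 1; torsion from ∂_3 factors > 1: none. So H_2 ≅ Z.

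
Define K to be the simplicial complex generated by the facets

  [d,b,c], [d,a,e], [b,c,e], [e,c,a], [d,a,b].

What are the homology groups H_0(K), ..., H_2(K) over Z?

K has 5 vertices, 10 edges, 5 triangles.
rank ∂_0 = 0, rank ∂_1 = 4 ⇒ b_0 = 5 − 0 − 4 = 1; all invariant factors of ∂_1 are 1 so no torsion. So H_0 ≅ Z.
rank ∂_1 = 4, rank ∂_2 = 5 ⇒ b_1 = 10 − 4 − 5 = 1; all invariant factors of ∂_2 are 1 so no torsion. So H_1 ≅ Z.
rank ∂_2 = 5, rank ∂_3 = 0 ⇒ b_2 = 5 − 5 − 0 = 0. So H_2 ≅ 0.

H_0 ≅ Z,  H_1 ≅ Z,  H_2 = 0.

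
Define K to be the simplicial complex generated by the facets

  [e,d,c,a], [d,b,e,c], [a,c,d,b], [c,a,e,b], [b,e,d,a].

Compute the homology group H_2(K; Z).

H_2 = 0.

Fix the vertex order a < b < c < d < e and write every simplex with vertices in increasing order. Then dim K = 3 and the simplices of K are:

  0-simplices (5): a, b, c, d, e
  1-simplices (10): ab, ac, ad, ae, bc, bd, be, cd, ce, de
  2-simplices (10): abc, abd, abe, acd, ace, ade, bcd, bce, bde, cde
  3-simplices (5): abcd, abce, abde, acde, bcde

giving chain groups C_0 ≅ Z^5, C_1 ≅ Z^10, C_2 ≅ Z^10, C_3 ≅ Z^5.

The boundary map ∂_1: C_1 → C_0 is given by ∂[p,q] = [q] − [p]. For instance
  ∂ce = e − c.
The 5×10 boundary matrix has rank 4 and Smith normal form diag(1,1,1,1).

The boundary map ∂_2: C_2 → C_1 maps a triangle to the signed sum of its edges. For instance
  ∂abd = bd − ad + ab,
  ∂abc = bc − ac + ab.
This gives a 10×10 integer matrix of rank 6; reducing to Smith normal form yields diagonal entries (1,1,1,1,1,1).

The boundary map ∂_3: C_3 → C_2 sends each 3-simplex σ to the alternating sum Σ_i (−1)^i (σ with its i-th vertex removed). For instance
  ∂abcd = bcd − acd + abd − abc,
  ∂acde = cde − ade + ace − acd.
The 10×5 boundary matrix has rank 4 and Smith normal form diag(1,1,1,1).

Now H_k = ker ∂_k / im ∂_{k+1}, so:

  H_2: rank ker ∂_2 − rank ∂_3 = (10 − 6) − 4 = 0, and the invariant factors of ∂_3 are all 1, so H_2 = 0.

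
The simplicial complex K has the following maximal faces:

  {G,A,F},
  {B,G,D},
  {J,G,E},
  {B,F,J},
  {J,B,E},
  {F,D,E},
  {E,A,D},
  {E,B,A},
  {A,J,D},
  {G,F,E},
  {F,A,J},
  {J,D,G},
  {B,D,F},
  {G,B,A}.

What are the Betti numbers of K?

b_0 = 1, b_1 = 2, b_2 = 1.

Take the total order A < B < D < E < F < G < J on the vertex set. Then K (dimension 2) consists of the simplices:

  0-simplices (7): A, B, D, E, F, G, J
  1-simplices (21): AB, AD, AE, AF, AG, AJ, BD, BE, BF, BG, BJ, DE, DF, DG, DJ, EF, EG, EJ, FG, FJ, GJ
  2-simplices (14): ABE, ABG, ADE, ADJ, AFG, AFJ, BDF, BDG, BEJ, BFJ, DEF, DGJ, EFG, EGJ

Hence C_0 ≅ Z^7, C_1 ≅ Z^21, C_2 ≅ Z^14.

∂_1: C_1 → C_0 is given by ∂[p,q] = [q] − [p].
This gives a 7×21 integer matrix of rank 6; reducing to Smith normal form yields diagonal entries (1,1,1,1,1,1).

∂_2: C_2 → C_1 acts by ∂[p,q,r] = [q,r] − [p,r] + [p,q]. For instance
  ∂ADE = DE − AE + AD,
  ∂ABG = BG − AG + AB.
The resulting 21×14 matrix has rank 13, and its Smith normal form has invariant factors (1,1,1,1,1,1,1,1,1,1,1,1,1).

From H_k ≅ ker(∂_k) / im(∂_{k+1}) we obtain:

  H_0: rank C_0 − rank ∂_1 = 7 − 6 = 1, and the invariant factors of ∂_1 are all 1, so H_0 ≅ Z.
  H_1: rank ker ∂_1 − rank ∂_2 = (21 − 6) − 13 = 2, and the invariant factors of ∂_2 are all 1, so H_1 ≅ Z^2.
  H_2: rank ker ∂_2 − rank ∂_3 = (14 − 13) − 0 = 1, and there is no ∂_3, so H_2 ≅ Z.

Hence the Betti numbers are b_0 = 1, b_1 = 2, b_2 = 1.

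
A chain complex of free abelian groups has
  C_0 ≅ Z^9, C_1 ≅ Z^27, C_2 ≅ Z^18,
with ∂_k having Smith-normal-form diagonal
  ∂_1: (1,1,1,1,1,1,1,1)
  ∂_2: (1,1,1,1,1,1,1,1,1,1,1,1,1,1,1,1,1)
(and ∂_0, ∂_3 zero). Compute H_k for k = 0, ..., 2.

H_0 ≅ Z,  H_1 ≅ Z^2,  H_2 ≅ Z.

H_0: b_0 = 9 − 0 − 8 = 1; torsion from ∂_1 factors > 1: none. So H_0 ≅ Z.
H_1: b_1 = 27 − 8 − 17 = 2; torsion from ∂_2 factors > 1: none. So H_1 ≅ Z^2.
H_2: b_2 = 18 − 17 − 0 = 1; torsion from ∂_3 factors > 1: none. So H_2 ≅ Z.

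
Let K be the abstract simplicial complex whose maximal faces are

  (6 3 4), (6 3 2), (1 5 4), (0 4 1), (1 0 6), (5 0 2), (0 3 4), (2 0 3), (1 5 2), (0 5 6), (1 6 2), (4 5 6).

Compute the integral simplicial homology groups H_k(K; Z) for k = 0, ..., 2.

H_0 = Z,  H_1 = Z/2,  H_2 = 0.

K has 7 vertices, 18 edges, 12 triangles.
rank ∂_0 = 0, rank ∂_1 = 6 ⇒ b_0 = 7 − 0 − 6 = 1; all invariant factors of ∂_1 are 1 so no torsion. So H_0 ≅ Z.
rank ∂_1 = 6, rank ∂_2 = 12 ⇒ b_1 = 18 − 6 − 12 = 0; ∂_2 has invariant factor(s) [2] giving torsion. So H_1 ≅ Z/2.
rank ∂_2 = 12, rank ∂_3 = 0 ⇒ b_2 = 12 − 12 − 0 = 0. So H_2 ≅ 0.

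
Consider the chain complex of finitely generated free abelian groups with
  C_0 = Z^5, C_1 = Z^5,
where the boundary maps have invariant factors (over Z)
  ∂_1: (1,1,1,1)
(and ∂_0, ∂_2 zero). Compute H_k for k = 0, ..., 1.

H_0: b_0 = 5 − 0 − 4 = 1; torsion from ∂_1 factors > 1: none. So H_0 ≅ Z.
H_1: b_1 = 5 − 4 − 0 = 1; torsion from ∂_2 factors > 1: none. So H_1 ≅ Z.

H_0 ≅ Z,  H_1 ≅ Z.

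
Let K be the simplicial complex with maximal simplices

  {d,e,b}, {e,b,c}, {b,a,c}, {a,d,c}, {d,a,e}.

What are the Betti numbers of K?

b_0 = 1, b_1 = 1, b_2 = 0.

K has 5 vertices, 10 edges, 5 triangles.
rank ∂_0 = 0, rank ∂_1 = 4 ⇒ b_0 = 5 − 0 − 4 = 1; all invariant factors of ∂_1 are 1 so no torsion. So H_0 ≅ Z.
rank ∂_1 = 4, rank ∂_2 = 5 ⇒ b_1 = 10 − 4 − 5 = 1; all invariant factors of ∂_2 are 1 so no torsion. So H_1 ≅ Z.
rank ∂_2 = 5, rank ∂_3 = 0 ⇒ b_2 = 5 − 5 − 0 = 0. So H_2 ≅ 0.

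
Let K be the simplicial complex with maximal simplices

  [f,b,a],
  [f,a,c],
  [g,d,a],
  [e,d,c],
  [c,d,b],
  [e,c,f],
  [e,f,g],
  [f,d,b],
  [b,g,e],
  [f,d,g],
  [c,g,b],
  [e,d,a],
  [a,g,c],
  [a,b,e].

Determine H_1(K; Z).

H_1 ≅ Z^2.

Take the total order a < b < c < d < e < f < g on the vertex set. Then K (dimension 2) consists of the simplices:

  0-simplices (7): a, b, c, d, e, f, g
  1-simplices (21): ab, ac, ad, ae, af, ag, bc, bd, be, bf, bg, cd, ce, cf, cg, de, df, dg, ef, eg, fg
  2-simplices (14): abe, abf, acf, acg, ade, adg, bcd, bcg, bdf, beg, cde, cef, dfg, efg

Hence C_0 ≅ Z^7, C_1 ≅ Z^21, C_2 ≅ Z^14.

The boundary map ∂_1: C_1 → C_0 maps an edge to its endpoints' difference, ∂[p,q] = q − p. For instance
  ∂dg = g − d.
The resulting 7×21 matrix has rank 6, and its Smith normal form has invariant factors (1,1,1,1,1,1).

Boundary ∂_2: C_2 → C_1 maps a triangle to the signed sum of its edges. For instance
  ∂abe = be − ae + ab,
  ∂cde = de − ce + cd.
The 21×14 boundary matrix has rank 13 and Smith normal form diag(1,1,1,1,1,1,1,1,1,1,1,1,1).

Reading off H_k = ker ∂_k / im ∂_{k+1}:

  H_1: rank ker ∂_1 − rank ∂_2 = (21 − 6) − 13 = 2, and the invariant factors of ∂_2 are all 1, so H_1 ≅ Z^2.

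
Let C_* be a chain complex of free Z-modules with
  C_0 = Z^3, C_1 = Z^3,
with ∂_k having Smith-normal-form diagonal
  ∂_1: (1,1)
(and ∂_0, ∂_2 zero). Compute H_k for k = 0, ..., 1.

H_0: b_0 = 3 − 0 − 2 = 1; torsion from ∂_1 factors > 1: none. So H_0 ≅ Z.
H_1: b_1 = 3 − 2 − 0 = 1; torsion from ∂_2 factors > 1: none. So H_1 ≅ Z.

H_0 ≅ Z,  H_1 ≅ Z.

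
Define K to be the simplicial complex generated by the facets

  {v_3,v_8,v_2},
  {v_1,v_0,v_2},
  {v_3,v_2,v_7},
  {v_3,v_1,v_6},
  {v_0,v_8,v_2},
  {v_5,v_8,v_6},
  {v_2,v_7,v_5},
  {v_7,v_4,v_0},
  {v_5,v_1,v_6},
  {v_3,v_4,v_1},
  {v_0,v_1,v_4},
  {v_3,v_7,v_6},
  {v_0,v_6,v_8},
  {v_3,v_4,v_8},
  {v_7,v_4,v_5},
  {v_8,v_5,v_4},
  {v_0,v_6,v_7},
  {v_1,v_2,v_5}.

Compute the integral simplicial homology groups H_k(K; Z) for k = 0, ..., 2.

Take the total order v_0 < v_1 < v_2 < v_3 < v_4 < v_5 < v_6 < v_7 < v_8 on the vertex set. Then K (dimension 2) consists of the simplices:

  0-simplices (9): [v_0], [v_1], [v_2], [v_3], [v_4], [v_5], [v_6], [v_7], [v_8]
  1-simplices (27): (27 of them)
  2-simplices (18): (18 of them)

Hence C_0 ≅ Z^9, C_1 ≅ Z^27, C_2 ≅ Z^18.

The boundary map ∂_1: C_1 → C_0 sends each edge [p,q] (with p < q) to q − p.
The resulting 9×27 matrix has rank 8, and its Smith normal form has invariant factors (1,1,1,1,1,1,1,1).

Boundary ∂_2: C_2 → C_1 sends each 2-simplex [p,q,r] to [q,r] − [p,r] + [p,q]. For instance
  ∂[v_2,v_3,v_7] = [v_3,v_7] − [v_2,v_7] + [v_2,v_3],
  ∂[v_3,v_6,v_7] = [v_6,v_7] − [v_3,v_7] + [v_3,v_6].
As a 27×18 matrix over Z this has rank 17, with invariant factors (1,1,1,1,1,1,1,1,1,1,1,1,1,1,1,1,1).

From H_k ≅ ker(∂_k) / im(∂_{k+1}) we obtain:

  H_0: rank C_0 − rank ∂_1 = 9 − 8 = 1, and the invariant factors of ∂_1 are all 1, so H_0 = Z.
  H_1: rank ker ∂_1 − rank ∂_2 = (27 − 8) − 17 = 2, and the invariant factors of ∂_2 are all 1, so H_1 = Z^2.
  H_2: rank ker ∂_2 − rank ∂_3 = (18 − 17) − 0 = 1, and there is no ∂_3, so H_2 = Z.

H_0 = Z,  H_1 = Z^2,  H_2 = Z.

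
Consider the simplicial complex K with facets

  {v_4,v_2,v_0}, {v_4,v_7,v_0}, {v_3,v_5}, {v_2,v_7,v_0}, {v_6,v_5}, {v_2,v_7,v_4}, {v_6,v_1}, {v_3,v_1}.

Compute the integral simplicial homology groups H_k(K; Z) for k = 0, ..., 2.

H_0 = Z^2,  H_1 = Z,  H_2 = Z.

Take the total order v_0 < v_1 < v_2 < v_3 < v_4 < v_5 < v_6 < v_7 on the vertex set. Then K (dimension 2) consists of the simplices:

  0-simplices (8): [v_0], [v_1], [v_2], [v_3], [v_4], [v_5], [v_6], [v_7]
  1-simplices (10): [v_0,v_2], [v_0,v_4], [v_0,v_7], [v_1,v_3], [v_1,v_6], [v_2,v_4], [v_2,v_7], [v_3,v_5], [v_4,v_7], [v_5,v_6]
  2-simplices (4): [v_0,v_2,v_4], [v_0,v_2,v_7], [v_0,v_4,v_7], [v_2,v_4,v_7]

so the chain groups are C_0 ≅ Z^8, C_1 ≅ Z^10, C_2 ≅ Z^4.

The boundary map ∂_1: C_1 → C_0 maps an edge to its endpoints' difference, ∂[p,q] = q − p. For instance
  ∂[v_2,v_7] = [v_7] − [v_2].
This gives a 8×10 integer matrix of rank 6; reducing to Smith normal form yields diagonal entries (1,1,1,1,1,1).

The boundary map ∂_2: C_2 → C_1 maps a triangle to the signed sum of its edges. For instance
  ∂[v_0,v_2,v_4] = [v_2,v_4] − [v_0,v_4] + [v_0,v_2],
  ∂[v_2,v_4,v_7] = [v_4,v_7] − [v_2,v_7] + [v_2,v_4].
The 10×4 boundary matrix has rank 3 and Smith normal form diag(1,1,1).

Now H_k = ker ∂_k / im ∂_{k+1}, so:

  H_0: rank C_0 − rank ∂_1 = 8 − 6 = 2, and the invariant factors of ∂_1 are all 1, so H_0 = Z^2.
  H_1: rank ker ∂_1 − rank ∂_2 = (10 − 6) − 3 = 1, and the invariant factors of ∂_2 are all 1, so H_1 = Z.
  H_2: rank ker ∂_2 − rank ∂_3 = (4 − 3) − 0 = 1, and there is no ∂_3, so H_2 = Z.

As a check, the Euler characteristic is 8 − 10 + 4 = 2, which agrees with 2 − 1 + 1 = 2.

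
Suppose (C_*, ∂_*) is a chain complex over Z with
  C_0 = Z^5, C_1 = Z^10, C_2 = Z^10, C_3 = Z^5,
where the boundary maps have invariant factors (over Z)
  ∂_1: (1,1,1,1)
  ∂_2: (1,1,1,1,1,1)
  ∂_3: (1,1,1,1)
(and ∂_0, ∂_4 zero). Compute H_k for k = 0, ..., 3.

H_0: b_0 = 5 − 0 − 4 = 1; torsion from ∂_1 factors > 1: none. So H_0 ≅ Z.
H_1: b_1 = 10 − 4 − 6 = 0; torsion from ∂_2 factors > 1: none. So H_1 ≅ 0.
H_2: b_2 = 10 − 6 − 4 = 0; torsion from ∂_3 factors > 1: none. So H_2 ≅ 0.
H_3: b_3 = 5 − 4 − 0 = 1; torsion from ∂_4 factors > 1: none. So H_3 ≅ Z.

H_0 ≅ Z,  H_1 = 0,  H_2 = 0,  H_3 ≅ Z.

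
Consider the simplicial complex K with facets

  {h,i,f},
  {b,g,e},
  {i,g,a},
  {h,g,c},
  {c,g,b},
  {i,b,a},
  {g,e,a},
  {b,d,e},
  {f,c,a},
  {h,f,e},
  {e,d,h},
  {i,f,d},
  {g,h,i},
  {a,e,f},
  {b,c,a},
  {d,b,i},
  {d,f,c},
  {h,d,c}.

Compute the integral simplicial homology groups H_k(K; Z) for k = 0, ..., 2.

H_0 = Z,  H_1 = Z ⊕ Z/2,  H_2 = 0.

We work with the vertex ordering a < b < c < d < e < f < g < h < i. The simplices of K, each written with vertices in increasing order, are:

  0-simplices (9): a, b, c, d, e, f, g, h, i
  1-simplices (27): ab, ac, ae, af, ag, ai, bc, bd, be, bg, bi, cd, cf, cg, ch, de, df, dh, di, ef, eg, eh, fh, fi, gh, gi, hi
  2-simplices (18): abc, abi, acf, aef, aeg, agi, bcg, bde, bdi, beg, cdf, cdh, cgh, deh, dfi, efh, fhi, ghi

Hence C_0 ≅ Z^9, C_1 ≅ Z^27, C_2 ≅ Z^18.

The boundary map ∂_1: C_1 → C_0 sends each edge [p,q] (with p < q) to q − p.
This gives a 9×27 integer matrix of rank 8; reducing to Smith normal form yields diagonal entries (1,1,1,1,1,1,1,1).

The boundary map ∂_2: C_2 → C_1 sends each 2-simplex [p,q,r] to [q,r] − [p,r] + [p,q]. For instance
  ∂deh = eh − dh + de,
  ∂cgh = gh − ch + cg.
The 27×18 boundary matrix has rank 18 and Smith normal form diag(1,1,1,1,1,1,1,1,1,1,1,1,1,1,1,1,1,2).

Computing H_k = (kernel of ∂_k) / (image of ∂_{k+1}):

  H_0: rank C_0 − rank ∂_1 = 9 − 8 = 1, and the invariant factors of ∂_1 are all 1, so H_0 = Z.
  H_1: rank ker ∂_1 − rank ∂_2 = (27 − 8) − 18 = 1, and ∂_2 has invariant factor 2 > 1, so H_1 = Z ⊕ Z/2.
  H_2: rank ker ∂_2 − rank ∂_3 = (18 − 18) − 0 = 0, and there is no ∂_3, so H_2 = 0.

As a check, the Euler characteristic is 9 − 27 + 18 = 0, which agrees with 1 − 1 + 0 = 0.
(K is a triangulation of the Klein bottle.)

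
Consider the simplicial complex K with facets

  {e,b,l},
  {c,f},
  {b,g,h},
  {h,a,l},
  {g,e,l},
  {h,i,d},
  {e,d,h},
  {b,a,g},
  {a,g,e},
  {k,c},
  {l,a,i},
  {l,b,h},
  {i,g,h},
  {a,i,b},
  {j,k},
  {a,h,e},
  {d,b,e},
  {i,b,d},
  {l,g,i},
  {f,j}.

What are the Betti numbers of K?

Take the total order a < b < c < d < e < f < g < h < i < j < k < l on the vertex set. Then K (dimension 2) consists of the simplices:

  0-simplices (12): a, b, c, d, e, f, g, h, i, j, k, l
  1-simplices (28): ab, ae, ag, ah, ai, al, bd, be, bg, bh, bi, bl, cf, ck, de, dh, di, eg, eh, el, fj, gh, gi, gl, hi, hl, il, jk
  2-simplices (16): abg, abi, aeg, aeh, ahl, ail, bde, bdi, bel, bgh, bhl, deh, dhi, egl, ghi, gil

so the chain groups are C_0 ≅ Z^12, C_1 ≅ Z^28, C_2 ≅ Z^16.

Boundary ∂_1: C_1 → C_0 maps an edge to its endpoints' difference, ∂[p,q] = q − p. For instance
  ∂bi = i − b.
The 12×28 boundary matrix has rank 10 and Smith normal form diag(1,1,1,1,1,1,1,1,1,1).

The boundary map ∂_2: C_2 → C_1 sends each 2-simplex [p,q,r] to [q,r] − [p,r] + [p,q]. For instance
  ∂gil = il − gl + gi,
  ∂dhi = hi − di + dh.
The 28×16 boundary matrix has rank 15 and Smith normal form diag(1,1,1,1,1,1,1,1,1,1,1,1,1,1,1).

From H_k ≅ ker(∂_k) / im(∂_{k+1}) we obtain:

  H_0: rank C_0 − rank ∂_1 = 12 − 10 = 2, and the invariant factors of ∂_1 are all 1, so H_0 = Z^2.
  H_1: rank ker ∂_1 − rank ∂_2 = (28 − 10) − 15 = 3, and the invariant factors of ∂_2 are all 1, so H_1 = Z^3.
  H_2: rank ker ∂_2 − rank ∂_3 = (16 − 15) − 0 = 1, and there is no ∂_3, so H_2 = Z.

Hence the Betti numbers are b_0 = 2, b_1 = 3, b_2 = 1.

b_0 = 2, b_1 = 3, b_2 = 1.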